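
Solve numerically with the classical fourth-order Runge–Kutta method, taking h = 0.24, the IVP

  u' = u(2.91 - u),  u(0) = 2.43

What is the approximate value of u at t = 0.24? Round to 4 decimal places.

2.6494

RK4: k1 = f(t_n, u_n); k2 = f(t_n + h/2, u_n + (h/2)·k1); k3 = f(t_n + h/2, u_n + (h/2)·k2); k4 = f(t_n + h, u_n + h·k3); u_{n+1} = u_n + (h/6)·(k1 + 2k2 + 2k3 + k4).
t=0.000000, u=2.430000:
  k1 = f(0.000000, 2.430000) = 1.166400
  k2 = f(0.120000, 2.569968) = 0.873871
  k3 = f(0.120000, 2.534865) = 0.950918
  k4 = f(0.240000, 2.658220) = 0.669286
  u ← 2.430000 + (0.24/6)·(k1 + 2k2 + 2k3 + k4) = 2.649411
u(0.24) ≈ 2.6494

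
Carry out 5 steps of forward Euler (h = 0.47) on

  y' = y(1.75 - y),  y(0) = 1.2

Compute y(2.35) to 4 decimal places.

Euler: y_{n+1} = y_n + h·f(x_n, y_n).
x=0.000000, y=1.200000: f=0.660000 → y ← 1.200000 + 0.47·0.660000 = 1.510200
x=0.470000, y=1.510200: f=0.362146 → y ← 1.510200 + 0.47·0.362146 = 1.680409
x=0.940000, y=1.680409: f=0.116942 → y ← 1.680409 + 0.47·0.116942 = 1.735371
x=1.410000, y=1.735371: f=0.025386 → y ← 1.735371 + 0.47·0.025386 = 1.747303
x=1.880000, y=1.747303: f=0.004713 → y ← 1.747303 + 0.47·0.004713 = 1.749518
y(2.35) ≈ 1.7495

1.7495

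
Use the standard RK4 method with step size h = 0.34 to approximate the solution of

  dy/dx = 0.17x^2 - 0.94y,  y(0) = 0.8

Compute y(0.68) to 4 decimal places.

RK4: k1 = f(x_n, y_n); k2 = f(x_n + h/2, y_n + (h/2)·k1); k3 = f(x_n + h/2, y_n + (h/2)·k2); k4 = f(x_n + h, y_n + h·k3); y_{n+1} = y_n + (h/6)·(k1 + 2k2 + 2k3 + k4).
x=0.000000, y=0.800000:
  k1 = f(0.000000, 0.800000) = -0.752000
  k2 = f(0.170000, 0.672160) = -0.626917
  k3 = f(0.170000, 0.693424) = -0.646906
  k4 = f(0.340000, 0.580052) = -0.525597
  y ← 0.800000 + (0.34/6)·(k1 + 2k2 + 2k3 + k4) = 0.583236
x=0.340000, y=0.583236:
  k1 = f(0.340000, 0.583236) = -0.528590
  k2 = f(0.510000, 0.493376) = -0.419556
  k3 = f(0.510000, 0.511912) = -0.436980
  k4 = f(0.680000, 0.434663) = -0.329975
  y ← 0.583236 + (0.34/6)·(k1 + 2k2 + 2k3 + k4) = 0.437510
y(0.68) ≈ 0.4375

0.4375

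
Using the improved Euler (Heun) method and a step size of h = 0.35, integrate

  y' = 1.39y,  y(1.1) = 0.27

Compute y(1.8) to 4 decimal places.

0.6954

Heun: k1 = f(s_n, y_n); k2 = f(s_n + h, y_n + h·k1); y_{n+1} = y_n + (h/2)·(k1 + k2).
s=1.100000, y=0.270000:
  k1 = f(1.100000, 0.270000) = 0.375300
  k2 = f(1.450000, 0.401355) = 0.557883
  y ← 0.270000 + (0.35/2)·(0.375300 + 0.557883) = 0.433307
s=1.450000, y=0.433307:
  k1 = f(1.450000, 0.433307) = 0.602297
  k2 = f(1.800000, 0.644111) = 0.895314
  y ← 0.433307 + (0.35/2)·(0.602297 + 0.895314) = 0.695389
y(1.8) ≈ 0.6954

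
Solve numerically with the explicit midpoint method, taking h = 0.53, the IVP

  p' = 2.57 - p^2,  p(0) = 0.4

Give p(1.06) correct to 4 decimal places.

1.3664

Midpoint: k1 = f(x_n, p_n); k2 = f(x_n + h/2, p_n + (h/2)·k1); p_{n+1} = p_n + h·k2.
x=0.000000, p=0.400000:
  k1 = f(0.000000, 0.400000) = 2.410000
  k2 = f(0.265000, 1.038650) = 1.491206
  p ← 0.400000 + 0.53·1.491206 = 1.190339
x=0.530000, p=1.190339:
  k1 = f(0.530000, 1.190339) = 1.153092
  k2 = f(0.795000, 1.495909) = 0.332257
  p ← 1.190339 + 0.53·0.332257 = 1.366435
p(1.06) ≈ 1.3664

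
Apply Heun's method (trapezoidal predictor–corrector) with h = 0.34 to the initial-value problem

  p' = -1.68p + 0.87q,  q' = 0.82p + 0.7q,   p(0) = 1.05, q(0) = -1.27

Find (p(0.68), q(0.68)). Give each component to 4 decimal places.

Heun on (p,q): k1 = f(x_n, state_n); k2 = f(x_n + h, state_n + h·k1); state_{n+1} = state_n + (h/2)·(k1 + k2).
0.000000: (1.050000, -1.270000)
  k1 = (-2.868900, -0.028000)
  predictor → (0.074574, -1.279520)
  k2 = (-1.238467, -0.834513)
  → (0.351748, -1.416627)
0.340000: (0.351748, -1.416627)
  k1 = (-1.823402, -0.703206)
  predictor → (-0.268209, -1.655717)
  k2 = (-0.989883, -1.378933)
  → (-0.126511, -1.770591)
(p(0.68), q(0.68)) ≈ (-0.1265, -1.7706)

-0.1265, -1.7706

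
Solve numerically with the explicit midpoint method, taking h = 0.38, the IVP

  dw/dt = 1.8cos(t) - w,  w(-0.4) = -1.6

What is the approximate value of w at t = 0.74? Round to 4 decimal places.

Midpoint: k1 = f(t_n, w_n); k2 = f(t_n + h/2, w_n + (h/2)·k1); w_{n+1} = w_n + h·k2.
t=-0.400000, w=-1.600000:
  k1 = f(-0.400000, -1.600000) = 3.257910
  k2 = f(-0.210000, -0.980997) = 2.741453
  w ← -1.600000 + 0.38·2.741453 = -0.558248
t=-0.020000, w=-0.558248:
  k1 = f(-0.020000, -0.558248) = 2.357888
  k2 = f(0.170000, -0.110249) = 1.884302
  w ← -0.558248 + 0.38·1.884302 = 0.157787
t=0.360000, w=0.157787:
  k1 = f(0.360000, 0.157787) = 1.526828
  k2 = f(0.550000, 0.447884) = 1.086660
  w ← 0.157787 + 0.38·1.086660 = 0.570718
w(0.74) ≈ 0.5707

0.5707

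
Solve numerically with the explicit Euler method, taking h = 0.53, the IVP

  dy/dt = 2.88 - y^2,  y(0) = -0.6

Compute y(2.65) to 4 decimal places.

Euler: y_{n+1} = y_n + h·f(t_n, y_n).
t=0.000000, y=-0.600000: f=2.520000 → y ← -0.600000 + 0.53·2.520000 = 0.735600
t=0.530000, y=0.735600: f=2.338893 → y ← 0.735600 + 0.53·2.338893 = 1.975213
t=1.060000, y=1.975213: f=-1.021467 → y ← 1.975213 + 0.53·(-1.021467) = 1.433836
t=1.590000, y=1.433836: f=0.824115 → y ← 1.433836 + 0.53·0.824115 = 1.870617
t=2.120000, y=1.870617: f=-0.619207 → y ← 1.870617 + 0.53·(-0.619207) = 1.542437
y(2.65) ≈ 1.5424

1.5424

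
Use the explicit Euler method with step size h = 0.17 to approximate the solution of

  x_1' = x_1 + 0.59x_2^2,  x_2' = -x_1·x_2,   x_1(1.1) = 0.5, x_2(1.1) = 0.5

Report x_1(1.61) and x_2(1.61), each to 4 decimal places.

0.8766, 0.3588

Euler on (x_1,x_2): x_1_{n+1} = x_1_n + h·x_1', x_2_{n+1} = x_2_n + h·x_2'.
1.100000: (0.500000, 0.500000); f=(0.647500, -0.250000) → (0.610075, 0.457500)
1.270000: (0.610075, 0.457500); f=(0.733566, -0.279109) → (0.734781, 0.410051)
1.440000: (0.734781, 0.410051); f=(0.833985, -0.301298) → (0.876559, 0.358831)
(x_1(1.61), x_2(1.61)) ≈ (0.8766, 0.3588)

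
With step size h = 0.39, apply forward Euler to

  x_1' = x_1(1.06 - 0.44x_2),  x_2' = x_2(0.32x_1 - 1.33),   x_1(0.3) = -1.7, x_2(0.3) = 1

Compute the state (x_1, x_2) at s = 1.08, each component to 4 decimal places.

-2.8863, 0.0586

Euler on (x_1,x_2): x_1_{n+1} = x_1_n + h·x_1', x_2_{n+1} = x_2_n + h·x_2'.
0.300000: (-1.700000, 1.000000); f=(-1.054000, -1.874000) → (-2.111060, 0.269140)
0.690000: (-2.111060, 0.269140); f=(-1.987728, -0.539771) → (-2.886274, 0.058629)
(x_1(1.08), x_2(1.08)) ≈ (-2.8863, 0.0586)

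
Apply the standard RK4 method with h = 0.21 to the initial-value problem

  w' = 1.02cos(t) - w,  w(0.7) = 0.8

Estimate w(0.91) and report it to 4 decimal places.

RK4: k1 = f(t_n, w_n); k2 = f(t_n + h/2, w_n + (h/2)·k1); k3 = f(t_n + h/2, w_n + (h/2)·k2); k4 = f(t_n + h, w_n + h·k3); w_{n+1} = w_n + (h/6)·(k1 + 2k2 + 2k3 + k4).
t=0.700000, w=0.800000:
  k1 = f(0.700000, 0.800000) = -0.019861
  k2 = f(0.805000, 0.797915) = -0.090941
  k3 = f(0.805000, 0.790451) = -0.083478
  k4 = f(0.910000, 0.782470) = -0.156449
  w ← 0.800000 + (0.21/6)·(k1 + 2k2 + 2k3 + k4) = 0.781620
w(0.91) ≈ 0.7816

0.7816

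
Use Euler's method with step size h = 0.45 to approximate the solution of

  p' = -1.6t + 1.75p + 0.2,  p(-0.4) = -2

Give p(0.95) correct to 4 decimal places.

-10.3884

Euler: p_{n+1} = p_n + h·f(t_n, p_n).
t=-0.400000, p=-2.000000: f=-2.660000 → p ← -2.000000 + 0.45·(-2.660000) = -3.197000
t=0.050000, p=-3.197000: f=-5.474750 → p ← -3.197000 + 0.45·(-5.474750) = -5.660637
t=0.500000, p=-5.660637: f=-10.506116 → p ← -5.660637 + 0.45·(-10.506116) = -10.388390
p(0.95) ≈ -10.3884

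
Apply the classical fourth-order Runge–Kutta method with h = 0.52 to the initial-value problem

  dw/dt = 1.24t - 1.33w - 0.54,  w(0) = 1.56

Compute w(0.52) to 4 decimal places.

RK4: k1 = f(t_n, w_n); k2 = f(t_n + h/2, w_n + (h/2)·k1); k3 = f(t_n + h/2, w_n + (h/2)·k2); k4 = f(t_n + h, w_n + h·k3); w_{n+1} = w_n + (h/6)·(k1 + 2k2 + 2k3 + k4).
t=0.000000, w=1.560000:
  k1 = f(0.000000, 1.560000) = -2.614800
  k2 = f(0.260000, 0.880152) = -1.388202
  k3 = f(0.260000, 1.199067) = -1.812360
  k4 = f(0.520000, 0.617573) = -0.716572
  w ← 1.560000 + (0.52/6)·(k1 + 2k2 + 2k3 + k4) = 0.716517
w(0.52) ≈ 0.7165

0.7165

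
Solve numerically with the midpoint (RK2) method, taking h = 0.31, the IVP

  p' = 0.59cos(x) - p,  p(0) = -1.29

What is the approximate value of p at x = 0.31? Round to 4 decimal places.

Midpoint: k1 = f(x_n, p_n); k2 = f(x_n + h/2, p_n + (h/2)·k1); p_{n+1} = p_n + h·k2.
x=0.000000, p=-1.290000:
  k1 = f(0.000000, -1.290000) = 1.880000
  k2 = f(0.155000, -0.998600) = 1.581527
  p ← -1.290000 + 0.31·1.581527 = -0.799727
p(0.31) ≈ -0.7997

-0.7997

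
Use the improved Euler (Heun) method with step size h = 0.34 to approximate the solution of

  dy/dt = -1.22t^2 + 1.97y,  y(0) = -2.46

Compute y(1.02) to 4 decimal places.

-17.4363

Heun: k1 = f(t_n, y_n); k2 = f(t_n + h, y_n + h·k1); y_{n+1} = y_n + (h/2)·(k1 + k2).
t=0.000000, y=-2.460000:
  k1 = f(0.000000, -2.460000) = -4.846200
  k2 = f(0.340000, -4.107708) = -8.233217
  y ← -2.460000 + (0.34/2)·(-4.846200 + (-8.233217)) = -4.683501
t=0.340000, y=-4.683501:
  k1 = f(0.340000, -4.683501) = -9.367529
  k2 = f(0.680000, -7.868461) = -16.064995
  y ← -4.683501 + (0.34/2)·(-9.367529 + (-16.064995)) = -9.007030
t=0.680000, y=-9.007030:
  k1 = f(0.680000, -9.007030) = -18.307977
  k2 = f(1.020000, -15.231742) = -31.275820
  y ← -9.007030 + (0.34/2)·(-18.307977 + (-31.275820)) = -17.436275
y(1.02) ≈ -17.4363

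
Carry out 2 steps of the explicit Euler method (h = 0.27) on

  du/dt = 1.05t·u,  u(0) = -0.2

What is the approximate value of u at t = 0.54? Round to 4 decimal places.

Euler: u_{n+1} = u_n + h·f(t_n, u_n).
t=0.000000, u=-0.200000: f=0.000000 → u ← -0.200000 + 0.27·0.000000 = -0.200000
t=0.270000, u=-0.200000: f=-0.056700 → u ← -0.200000 + 0.27·(-0.056700) = -0.215309
u(0.54) ≈ -0.2153

-0.2153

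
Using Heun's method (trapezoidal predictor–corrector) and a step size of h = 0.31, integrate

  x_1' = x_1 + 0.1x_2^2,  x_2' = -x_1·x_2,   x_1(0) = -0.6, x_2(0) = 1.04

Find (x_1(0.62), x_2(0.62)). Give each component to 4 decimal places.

Heun on (x_1,x_2): k1 = f(s_n, state_n); k2 = f(s_n + h, state_n + h·k1); state_{n+1} = state_n + (h/2)·(k1 + k2).
0.000000: (-0.600000, 1.040000)
  k1 = (-0.491840, 0.624000)
  predictor → (-0.752470, 1.233440)
  k2 = (-0.600333, 0.928127)
  → (-0.769287, 1.280580)
0.310000: (-0.769287, 1.280580)
  k1 = (-0.605298, 0.985133)
  predictor → (-0.956929, 1.585971)
  k2 = (-0.705399, 1.517662)
  → (-0.972445, 1.668513)
(x_1(0.62), x_2(0.62)) ≈ (-0.9724, 1.6685)

-0.9724, 1.6685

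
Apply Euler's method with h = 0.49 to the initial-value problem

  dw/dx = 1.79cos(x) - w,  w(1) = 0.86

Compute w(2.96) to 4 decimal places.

-0.7251

Euler: w_{n+1} = w_n + h·f(x_n, w_n).
x=1.000000, w=0.860000: f=0.107141 → w ← 0.860000 + 0.49·0.107141 = 0.912499
x=1.490000, w=0.912499: f=-0.768031 → w ← 0.912499 + 0.49·(-0.768031) = 0.536164
x=1.980000, w=0.536164: f=-1.248367 → w ← 0.536164 + 0.49·(-1.248367) = -0.075536
x=2.470000, w=-0.075536: f=-1.325733 → w ← -0.075536 + 0.49·(-1.325733) = -0.725145
w(2.96) ≈ -0.7251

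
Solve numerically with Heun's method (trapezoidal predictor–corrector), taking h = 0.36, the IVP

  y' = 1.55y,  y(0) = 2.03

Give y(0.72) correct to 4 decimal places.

5.9615

Heun: k1 = f(s_n, y_n); k2 = f(s_n + h, y_n + h·k1); y_{n+1} = y_n + (h/2)·(k1 + k2).
s=0.000000, y=2.030000:
  k1 = f(0.000000, 2.030000) = 3.146500
  k2 = f(0.360000, 3.162740) = 4.902247
  y ← 2.030000 + (0.36/2)·(3.146500 + 4.902247) = 3.478774
s=0.360000, y=3.478774:
  k1 = f(0.360000, 3.478774) = 5.392100
  k2 = f(0.720000, 5.419931) = 8.400892
  y ← 3.478774 + (0.36/2)·(5.392100 + 8.400892) = 5.961513
y(0.72) ≈ 5.9615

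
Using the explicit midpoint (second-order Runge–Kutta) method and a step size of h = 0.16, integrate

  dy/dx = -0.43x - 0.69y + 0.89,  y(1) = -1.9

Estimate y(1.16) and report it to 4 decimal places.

-1.6378

Midpoint: k1 = f(x_n, y_n); k2 = f(x_n + h/2, y_n + (h/2)·k1); y_{n+1} = y_n + h·k2.
x=1.000000, y=-1.900000:
  k1 = f(1.000000, -1.900000) = 1.771000
  k2 = f(1.080000, -1.758320) = 1.638841
  y ← -1.900000 + 0.16·1.638841 = -1.637785
y(1.16) ≈ -1.6378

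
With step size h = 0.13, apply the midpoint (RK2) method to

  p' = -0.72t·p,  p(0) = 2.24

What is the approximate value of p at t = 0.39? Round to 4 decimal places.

Midpoint: k1 = f(t_n, p_n); k2 = f(t_n + h/2, p_n + (h/2)·k1); p_{n+1} = p_n + h·k2.
t=0.000000, p=2.240000:
  k1 = f(0.000000, 2.240000) = 0.000000
  k2 = f(0.065000, 2.240000) = -0.104832
  p ← 2.240000 + 0.13·(-0.104832) = 2.226372
t=0.130000, p=2.226372:
  k1 = f(0.130000, 2.226372) = -0.208388
  k2 = f(0.195000, 2.212827) = -0.310681
  p ← 2.226372 + 0.13·(-0.310681) = 2.185983
t=0.260000, p=2.185983:
  k1 = f(0.260000, 2.185983) = -0.409216
  k2 = f(0.325000, 2.159384) = -0.505296
  p ← 2.185983 + 0.13·(-0.505296) = 2.120295
p(0.39) ≈ 2.1203

2.1203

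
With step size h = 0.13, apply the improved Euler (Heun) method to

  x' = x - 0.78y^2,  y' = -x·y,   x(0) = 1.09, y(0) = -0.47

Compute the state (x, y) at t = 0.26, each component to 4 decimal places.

1.3736, -0.3427

Heun on (x,y): k1 = f(t_n, state_n); k2 = f(t_n + h, state_n + h·k1); state_{n+1} = state_n + (h/2)·(k1 + k2).
0.000000: (1.090000, -0.470000)
  k1 = (0.917698, 0.512300)
  predictor → (1.209301, -0.403401)
  k2 = (1.082369, 0.487833)
  → (1.220004, -0.404991)
0.130000: (1.220004, -0.404991)
  k1 = (1.092070, 0.494091)
  predictor → (1.361974, -0.340759)
  k2 = (1.271402, 0.464105)
  → (1.373630, -0.342709)
(x(0.26), y(0.26)) ≈ (1.3736, -0.3427)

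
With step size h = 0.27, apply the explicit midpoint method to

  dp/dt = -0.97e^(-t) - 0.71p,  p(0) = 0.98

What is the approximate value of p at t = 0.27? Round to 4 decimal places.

Midpoint: k1 = f(t_n, p_n); k2 = f(t_n + h/2, p_n + (h/2)·k1); p_{n+1} = p_n + h·k2.
t=0.000000, p=0.980000:
  k1 = f(0.000000, 0.980000) = -1.665800
  k2 = f(0.135000, 0.755117) = -1.383638
  p ← 0.980000 + 0.27·(-1.383638) = 0.606418
p(0.27) ≈ 0.6064

0.6064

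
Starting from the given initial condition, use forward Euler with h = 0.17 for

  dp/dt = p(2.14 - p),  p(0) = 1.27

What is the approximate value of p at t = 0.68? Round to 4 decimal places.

Euler: p_{n+1} = p_n + h·f(t_n, p_n).
t=0.000000, p=1.270000: f=1.104900 → p ← 1.270000 + 0.17·1.104900 = 1.457833
t=0.170000, p=1.457833: f=0.994486 → p ← 1.457833 + 0.17·0.994486 = 1.626896
t=0.340000, p=1.626896: f=0.834767 → p ← 1.626896 + 0.17·0.834767 = 1.768806
t=0.510000, p=1.768806: f=0.656570 → p ← 1.768806 + 0.17·0.656570 = 1.880423
p(0.68) ≈ 1.8804

1.8804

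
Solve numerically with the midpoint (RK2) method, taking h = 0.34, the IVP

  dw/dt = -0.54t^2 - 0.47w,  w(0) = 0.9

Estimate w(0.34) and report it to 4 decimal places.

0.7624

Midpoint: k1 = f(t_n, w_n); k2 = f(t_n + h/2, w_n + (h/2)·k1); w_{n+1} = w_n + h·k2.
t=0.000000, w=0.900000:
  k1 = f(0.000000, 0.900000) = -0.423000
  k2 = f(0.170000, 0.828090) = -0.404808
  w ← 0.900000 + 0.34·(-0.404808) = 0.762365
w(0.34) ≈ 0.7624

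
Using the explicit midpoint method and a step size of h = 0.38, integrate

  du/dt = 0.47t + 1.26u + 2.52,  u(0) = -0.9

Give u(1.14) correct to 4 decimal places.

2.9267

Midpoint: k1 = f(t_n, u_n); k2 = f(t_n + h/2, u_n + (h/2)·k1); u_{n+1} = u_n + h·k2.
t=0.000000, u=-0.900000:
  k1 = f(0.000000, -0.900000) = 1.386000
  k2 = f(0.190000, -0.636660) = 1.807108
  u ← -0.900000 + 0.38·1.807108 = -0.213299
t=0.380000, u=-0.213299:
  k1 = f(0.380000, -0.213299) = 2.429844
  k2 = f(0.570000, 0.248371) = 3.100848
  u ← -0.213299 + 0.38·3.100848 = 0.965023
t=0.760000, u=0.965023:
  k1 = f(0.760000, 0.965023) = 4.093130
  k2 = f(0.950000, 1.742718) = 5.162325
  u ← 0.965023 + 0.38·5.162325 = 2.926707
u(1.14) ≈ 2.9267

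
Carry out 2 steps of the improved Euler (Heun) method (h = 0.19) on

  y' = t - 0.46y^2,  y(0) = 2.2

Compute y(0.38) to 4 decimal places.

Heun: k1 = f(t_n, y_n); k2 = f(t_n + h, y_n + h·k1); y_{n+1} = y_n + (h/2)·(k1 + k2).
t=0.000000, y=2.200000:
  k1 = f(0.000000, 2.200000) = -2.226400
  k2 = f(0.190000, 1.776984) = -1.262529
  y ← 2.200000 + (0.19/2)·(-2.226400 + (-1.262529)) = 1.868552
t=0.190000, y=1.868552:
  k1 = f(0.190000, 1.868552) = -1.416083
  k2 = f(0.380000, 1.599496) = -0.796858
  y ← 1.868552 + (0.19/2)·(-1.416083 + (-0.796858)) = 1.658322
y(0.38) ≈ 1.6583

1.6583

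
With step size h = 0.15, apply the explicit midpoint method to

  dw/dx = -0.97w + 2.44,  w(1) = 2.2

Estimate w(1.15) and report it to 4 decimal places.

2.2426

Midpoint: k1 = f(x_n, w_n); k2 = f(x_n + h/2, w_n + (h/2)·k1); w_{n+1} = w_n + h·k2.
x=1.000000, w=2.200000:
  k1 = f(1.000000, 2.200000) = 0.306000
  k2 = f(1.075000, 2.222950) = 0.283739
  w ← 2.200000 + 0.15·0.283739 = 2.242561
w(1.15) ≈ 2.2426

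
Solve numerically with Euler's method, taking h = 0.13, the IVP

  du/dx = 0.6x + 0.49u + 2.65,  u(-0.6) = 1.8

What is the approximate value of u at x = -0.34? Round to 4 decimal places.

Euler: u_{n+1} = u_n + h·f(x_n, u_n).
x=-0.600000, u=1.800000: f=3.172000 → u ← 1.800000 + 0.13·3.172000 = 2.212360
x=-0.470000, u=2.212360: f=3.452056 → u ← 2.212360 + 0.13·3.452056 = 2.661127
u(-0.34) ≈ 2.6611

2.6611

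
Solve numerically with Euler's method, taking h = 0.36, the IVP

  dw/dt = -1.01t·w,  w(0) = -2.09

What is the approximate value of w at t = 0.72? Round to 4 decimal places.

-1.8164

Euler: w_{n+1} = w_n + h·f(t_n, w_n).
t=0.000000, w=-2.090000: f=0.000000 → w ← -2.090000 + 0.36·0.000000 = -2.090000
t=0.360000, w=-2.090000: f=0.759924 → w ← -2.090000 + 0.36·0.759924 = -1.816427
w(0.72) ≈ -1.8164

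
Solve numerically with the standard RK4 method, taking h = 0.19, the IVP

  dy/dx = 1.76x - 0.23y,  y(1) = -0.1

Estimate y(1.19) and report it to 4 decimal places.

0.2628

RK4: k1 = f(x_n, y_n); k2 = f(x_n + h/2, y_n + (h/2)·k1); k3 = f(x_n + h/2, y_n + (h/2)·k2); k4 = f(x_n + h, y_n + h·k3); y_{n+1} = y_n + (h/6)·(k1 + 2k2 + 2k3 + k4).
x=1.000000, y=-0.100000:
  k1 = f(1.000000, -0.100000) = 1.783000
  k2 = f(1.095000, 0.069385) = 1.911241
  k3 = f(1.095000, 0.081568) = 1.908439
  k4 = f(1.190000, 0.262603) = 2.034001
  y ← -0.100000 + (0.19/6)·(k1 + 2k2 + 2k3 + k4) = 0.262785
y(1.19) ≈ 0.2628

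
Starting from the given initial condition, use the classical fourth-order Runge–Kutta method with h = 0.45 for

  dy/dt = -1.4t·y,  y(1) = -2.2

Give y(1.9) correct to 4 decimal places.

-0.3636

RK4: k1 = f(t_n, y_n); k2 = f(t_n + h/2, y_n + (h/2)·k1); k3 = f(t_n + h/2, y_n + (h/2)·k2); k4 = f(t_n + h, y_n + h·k3); y_{n+1} = y_n + (h/6)·(k1 + 2k2 + 2k3 + k4).
t=1.000000, y=-2.200000:
  k1 = f(1.000000, -2.200000) = 3.080000
  k2 = f(1.225000, -1.507000) = 2.584505
  k3 = f(1.225000, -1.618486) = 2.775704
  k4 = f(1.450000, -0.950933) = 1.930394
  y ← -2.200000 + (0.45/6)·(k1 + 2k2 + 2k3 + k4) = -1.020189
t=1.450000, y=-1.020189:
  k1 = f(1.450000, -1.020189) = 2.070984
  k2 = f(1.675000, -0.554218) = 1.299641
  k3 = f(1.675000, -0.727770) = 1.706621
  k4 = f(1.900000, -0.252210) = 0.670878
  y ← -1.020189 + (0.45/6)·(k1 + 2k2 + 2k3 + k4) = -0.363610
y(1.9) ≈ -0.3636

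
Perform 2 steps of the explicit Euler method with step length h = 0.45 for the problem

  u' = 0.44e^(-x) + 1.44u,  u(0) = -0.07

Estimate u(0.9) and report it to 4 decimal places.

0.2624

Euler: u_{n+1} = u_n + h·f(x_n, u_n).
x=0.000000, u=-0.070000: f=0.339200 → u ← -0.070000 + 0.45·0.339200 = 0.082640
x=0.450000, u=0.082640: f=0.399558 → u ← 0.082640 + 0.45·0.399558 = 0.262441
u(0.9) ≈ 0.2624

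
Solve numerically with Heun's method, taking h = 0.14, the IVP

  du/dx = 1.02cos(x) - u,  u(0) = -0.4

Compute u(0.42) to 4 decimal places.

0.0735

Heun: k1 = f(x_n, u_n); k2 = f(x_n + h, u_n + h·k1); u_{n+1} = u_n + (h/2)·(k1 + k2).
x=0.000000, u=-0.400000:
  k1 = f(0.000000, -0.400000) = 1.420000
  k2 = f(0.140000, -0.201200) = 1.211220
  u ← -0.400000 + (0.14/2)·(1.420000 + 1.211220) = -0.215815
x=0.140000, u=-0.215815:
  k1 = f(0.140000, -0.215815) = 1.225835
  k2 = f(0.280000, -0.044198) = 1.024474
  u ← -0.215815 + (0.14/2)·(1.225835 + 1.024474) = -0.058293
x=0.280000, u=-0.058293:
  k1 = f(0.280000, -0.058293) = 1.038569
  k2 = f(0.420000, 0.087107) = 0.844244
  u ← -0.058293 + (0.14/2)·(1.038569 + 0.844244) = 0.073504
u(0.42) ≈ 0.0735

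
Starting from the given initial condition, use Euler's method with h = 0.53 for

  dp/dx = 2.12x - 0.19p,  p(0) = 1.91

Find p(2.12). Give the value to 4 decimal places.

Euler: p_{n+1} = p_n + h·f(x_n, p_n).
x=0.000000, p=1.910000: f=-0.362900 → p ← 1.910000 + 0.53·(-0.362900) = 1.717663
x=0.530000, p=1.717663: f=0.797244 → p ← 1.717663 + 0.53·0.797244 = 2.140202
x=1.060000, p=2.140202: f=1.840562 → p ← 2.140202 + 0.53·1.840562 = 3.115700
x=1.590000, p=3.115700: f=2.778817 → p ← 3.115700 + 0.53·2.778817 = 4.588473
p(2.12) ≈ 4.5885

4.5885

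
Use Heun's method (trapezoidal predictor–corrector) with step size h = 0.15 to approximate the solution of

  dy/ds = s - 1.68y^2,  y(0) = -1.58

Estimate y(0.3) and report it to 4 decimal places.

Heun: k1 = f(s_n, y_n); k2 = f(s_n + h, y_n + h·k1); y_{n+1} = y_n + (h/2)·(k1 + k2).
s=0.000000, y=-1.580000:
  k1 = f(0.000000, -1.580000) = -4.193952
  k2 = f(0.150000, -2.209093) = -8.048553
  y ← -1.580000 + (0.15/2)·(-4.193952 + (-8.048553)) = -2.498188
s=0.150000, y=-2.498188:
  k1 = f(0.150000, -2.498188) = -10.334784
  k2 = f(0.300000, -4.048405) = -27.234505
  y ← -2.498188 + (0.15/2)·(-10.334784 + (-27.234505)) = -5.315885
y(0.3) ≈ -5.3159

-5.3159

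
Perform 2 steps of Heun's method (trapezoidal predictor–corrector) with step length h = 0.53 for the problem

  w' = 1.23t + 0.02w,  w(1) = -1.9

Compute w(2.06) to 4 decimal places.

0.0717

Heun: k1 = f(t_n, w_n); k2 = f(t_n + h, w_n + h·k1); w_{n+1} = w_n + (h/2)·(k1 + k2).
t=1.000000, w=-1.900000:
  k1 = f(1.000000, -1.900000) = 1.192000
  k2 = f(1.530000, -1.268240) = 1.856535
  w ← -1.900000 + (0.53/2)·(1.192000 + 1.856535) = -1.092138
t=1.530000, w=-1.092138:
  k1 = f(1.530000, -1.092138) = 1.860057
  k2 = f(2.060000, -0.106308) = 2.531674
  w ← -1.092138 + (0.53/2)·(1.860057 + 2.531674) = 0.071671
w(2.06) ≈ 0.0717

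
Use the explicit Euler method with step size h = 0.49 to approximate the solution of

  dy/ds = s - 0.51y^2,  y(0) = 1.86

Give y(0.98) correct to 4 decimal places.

Euler: y_{n+1} = y_n + h·f(s_n, y_n).
s=0.000000, y=1.860000: f=-1.764396 → y ← 1.860000 + 0.49·(-1.764396) = 0.995446
s=0.490000, y=0.995446: f=-0.015365 → y ← 0.995446 + 0.49·(-0.015365) = 0.987917
y(0.98) ≈ 0.9879

0.9879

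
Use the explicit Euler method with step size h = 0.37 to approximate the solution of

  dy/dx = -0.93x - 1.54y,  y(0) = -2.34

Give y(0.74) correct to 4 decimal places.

Euler: y_{n+1} = y_n + h·f(x_n, y_n).
x=0.000000, y=-2.340000: f=3.603600 → y ← -2.340000 + 0.37·3.603600 = -1.006668
x=0.370000, y=-1.006668: f=1.206169 → y ← -1.006668 + 0.37·1.206169 = -0.560386
y(0.74) ≈ -0.5604

-0.5604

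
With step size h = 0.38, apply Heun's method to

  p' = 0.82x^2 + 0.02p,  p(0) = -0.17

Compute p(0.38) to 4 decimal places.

Heun: k1 = f(x_n, p_n); k2 = f(x_n + h, p_n + h·k1); p_{n+1} = p_n + (h/2)·(k1 + k2).
x=0.000000, p=-0.170000:
  k1 = f(0.000000, -0.170000) = -0.003400
  k2 = f(0.380000, -0.171292) = 0.114982
  p ← -0.170000 + (0.38/2)·(-0.003400 + 0.114982) = -0.148799
p(0.38) ≈ -0.1488

-0.1488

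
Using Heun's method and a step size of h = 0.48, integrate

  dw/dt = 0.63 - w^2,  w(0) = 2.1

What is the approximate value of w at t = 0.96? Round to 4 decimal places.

1.0580

Heun: k1 = f(t_n, w_n); k2 = f(t_n + h, w_n + h·k1); w_{n+1} = w_n + (h/2)·(k1 + k2).
t=0.000000, w=2.100000:
  k1 = f(0.000000, 2.100000) = -3.780000
  k2 = f(0.480000, 0.285600) = 0.548433
  w ← 2.100000 + (0.48/2)·(-3.780000 + 0.548433) = 1.324424
t=0.480000, w=1.324424:
  k1 = f(0.480000, 1.324424) = -1.124098
  k2 = f(0.960000, 0.784857) = 0.014000
  w ← 1.324424 + (0.48/2)·(-1.124098 + 0.014000) = 1.058000
w(0.96) ≈ 1.0580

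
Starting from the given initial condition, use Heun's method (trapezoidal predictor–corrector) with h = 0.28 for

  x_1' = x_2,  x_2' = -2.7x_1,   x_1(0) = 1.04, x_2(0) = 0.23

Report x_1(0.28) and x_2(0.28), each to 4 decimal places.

Heun on (x_1,x_2): k1 = f(s_n, state_n); k2 = f(s_n + h, state_n + h·k1); state_{n+1} = state_n + (h/2)·(k1 + k2).
0.000000: (1.040000, 0.230000)
  k1 = (0.230000, -2.808000)
  predictor → (1.104400, -0.556240)
  k2 = (-0.556240, -2.981880)
  → (0.994326, -0.580583)
(x_1(0.28), x_2(0.28)) ≈ (0.9943, -0.5806)

0.9943, -0.5806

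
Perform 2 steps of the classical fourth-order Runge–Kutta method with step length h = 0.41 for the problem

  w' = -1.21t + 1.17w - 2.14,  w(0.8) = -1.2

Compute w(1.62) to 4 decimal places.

RK4: k1 = f(t_n, w_n); k2 = f(t_n + h/2, w_n + (h/2)·k1); k3 = f(t_n + h/2, w_n + (h/2)·k2); k4 = f(t_n + h, w_n + h·k3); w_{n+1} = w_n + (h/6)·(k1 + 2k2 + 2k3 + k4).
t=0.800000, w=-1.200000:
  k1 = f(0.800000, -1.200000) = -4.512000
  k2 = f(1.005000, -2.124960) = -5.842253
  k3 = f(1.005000, -2.397662) = -6.161314
  k4 = f(1.210000, -3.726139) = -7.963683
  w ← -1.200000 + (0.41/6)·(k1 + 2k2 + 2k3 + k4) = -3.692993
t=1.210000, w=-3.692993:
  k1 = f(1.210000, -3.692993) = -7.924901
  k2 = f(1.415000, -5.317597) = -10.073739
  k3 = f(1.415000, -5.758109) = -10.589138
  k4 = f(1.620000, -8.034539) = -13.500611
  w ← -3.692993 + (0.41/6)·(k1 + 2k2 + 2k3 + k4) = -7.980996
w(1.62) ≈ -7.9810

-7.9810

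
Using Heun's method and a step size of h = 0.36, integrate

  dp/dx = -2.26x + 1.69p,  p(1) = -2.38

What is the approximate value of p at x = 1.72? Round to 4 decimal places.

-11.4106

Heun: k1 = f(x_n, p_n); k2 = f(x_n + h, p_n + h·k1); p_{n+1} = p_n + (h/2)·(k1 + k2).
x=1.000000, p=-2.380000:
  k1 = f(1.000000, -2.380000) = -6.282200
  k2 = f(1.360000, -4.641592) = -10.917890
  p ← -2.380000 + (0.36/2)·(-6.282200 + (-10.917890)) = -5.476016
x=1.360000, p=-5.476016:
  k1 = f(1.360000, -5.476016) = -12.328068
  k2 = f(1.720000, -9.914121) = -20.642064
  p ← -5.476016 + (0.36/2)·(-12.328068 + (-20.642064)) = -11.410640
p(1.72) ≈ -11.4106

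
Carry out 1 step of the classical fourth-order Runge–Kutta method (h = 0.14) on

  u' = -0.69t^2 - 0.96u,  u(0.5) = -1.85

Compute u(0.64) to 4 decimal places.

RK4: k1 = f(t_n, u_n); k2 = f(t_n + h/2, u_n + (h/2)·k1); k3 = f(t_n + h/2, u_n + (h/2)·k2); k4 = f(t_n + h, u_n + h·k3); u_{n+1} = u_n + (h/6)·(k1 + 2k2 + 2k3 + k4).
t=0.500000, u=-1.850000:
  k1 = f(0.500000, -1.850000) = 1.603500
  k2 = f(0.570000, -1.737755) = 1.444064
  k3 = f(0.570000, -1.748916) = 1.454778
  k4 = f(0.640000, -1.646331) = 1.297854
  u ← -1.850000 + (0.14/6)·(k1 + 2k2 + 2k3 + k4) = -1.647022
u(0.64) ≈ -1.6470

-1.6470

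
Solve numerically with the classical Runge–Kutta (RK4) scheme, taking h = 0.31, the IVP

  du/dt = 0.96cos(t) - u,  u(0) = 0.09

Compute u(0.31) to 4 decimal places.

RK4: k1 = f(t_n, u_n); k2 = f(t_n + h/2, u_n + (h/2)·k1); k3 = f(t_n + h/2, u_n + (h/2)·k2); k4 = f(t_n + h, u_n + h·k3); u_{n+1} = u_n + (h/6)·(k1 + 2k2 + 2k3 + k4).
t=0.000000, u=0.090000:
  k1 = f(0.000000, 0.090000) = 0.870000
  k2 = f(0.155000, 0.224850) = 0.723641
  k3 = f(0.155000, 0.202164) = 0.746327
  k4 = f(0.310000, 0.321361) = 0.592879
  u ← 0.090000 + (0.31/6)·(k1 + 2k2 + 2k3 + k4) = 0.317479
u(0.31) ≈ 0.3175

0.3175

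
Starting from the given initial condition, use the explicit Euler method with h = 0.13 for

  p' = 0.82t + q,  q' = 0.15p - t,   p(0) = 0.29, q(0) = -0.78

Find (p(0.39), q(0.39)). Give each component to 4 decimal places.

Euler on (p,q): p_{n+1} = p_n + h·p', q_{n+1} = q_n + h·q'.
0.000000: (0.290000, -0.780000); f=(-0.780000, 0.043500) → (0.188600, -0.774345)
0.130000: (0.188600, -0.774345); f=(-0.667745, -0.101710) → (0.101793, -0.787567)
0.260000: (0.101793, -0.787567); f=(-0.574367, -0.244731) → (0.027125, -0.819382)
(p(0.39), q(0.39)) ≈ (0.0271, -0.8194)

0.0271, -0.8194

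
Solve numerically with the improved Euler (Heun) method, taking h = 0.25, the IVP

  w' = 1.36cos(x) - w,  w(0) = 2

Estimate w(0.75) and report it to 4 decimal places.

1.5814

Heun: k1 = f(x_n, w_n); k2 = f(x_n + h, w_n + h·k1); w_{n+1} = w_n + (h/2)·(k1 + k2).
x=0.000000, w=2.000000:
  k1 = f(0.000000, 2.000000) = -0.640000
  k2 = f(0.250000, 1.840000) = -0.522279
  w ← 2.000000 + (0.25/2)·(-0.640000 + (-0.522279)) = 1.854715
x=0.250000, w=1.854715:
  k1 = f(0.250000, 1.854715) = -0.536994
  k2 = f(0.500000, 1.720467) = -0.526954
  w ← 1.854715 + (0.25/2)·(-0.536994 + (-0.526954)) = 1.721722
x=0.500000, w=1.721722:
  k1 = f(0.500000, 1.721722) = -0.528209
  k2 = f(0.750000, 1.589669) = -0.594572
  w ← 1.721722 + (0.25/2)·(-0.528209 + (-0.594572)) = 1.581374
w(0.75) ≈ 1.5814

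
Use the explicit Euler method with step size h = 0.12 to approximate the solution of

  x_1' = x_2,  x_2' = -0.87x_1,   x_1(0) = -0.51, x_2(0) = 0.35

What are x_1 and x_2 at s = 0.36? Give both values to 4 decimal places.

Euler on (x_1,x_2): x_1_{n+1} = x_1_n + h·x_1', x_2_{n+1} = x_2_n + h·x_2'.
0.000000: (-0.510000, 0.350000); f=(0.350000, 0.443700) → (-0.468000, 0.403244)
0.120000: (-0.468000, 0.403244); f=(0.403244, 0.407160) → (-0.419611, 0.452103)
0.240000: (-0.419611, 0.452103); f=(0.452103, 0.365061) → (-0.365358, 0.495911)
(x_1(0.36), x_2(0.36)) ≈ (-0.3654, 0.4959)

-0.3654, 0.4959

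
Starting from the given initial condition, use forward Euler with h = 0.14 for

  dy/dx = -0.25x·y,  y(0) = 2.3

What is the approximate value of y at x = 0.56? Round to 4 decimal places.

2.2330

Euler: y_{n+1} = y_n + h·f(x_n, y_n).
x=0.000000, y=2.300000: f=0.000000 → y ← 2.300000 + 0.14·0.000000 = 2.300000
x=0.140000, y=2.300000: f=-0.080500 → y ← 2.300000 + 0.14·(-0.080500) = 2.288730
x=0.280000, y=2.288730: f=-0.160211 → y ← 2.288730 + 0.14·(-0.160211) = 2.266300
x=0.420000, y=2.266300: f=-0.237962 → y ← 2.266300 + 0.14·(-0.237962) = 2.232986
y(0.56) ≈ 2.2330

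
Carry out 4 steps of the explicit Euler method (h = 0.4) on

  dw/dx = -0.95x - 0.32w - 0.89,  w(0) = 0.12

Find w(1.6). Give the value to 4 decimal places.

Euler: w_{n+1} = w_n + h·f(x_n, w_n).
x=0.000000, w=0.120000: f=-0.928400 → w ← 0.120000 + 0.4·(-0.928400) = -0.251360
x=0.400000, w=-0.251360: f=-1.189565 → w ← -0.251360 + 0.4·(-1.189565) = -0.727186
x=0.800000, w=-0.727186: f=-1.417301 → w ← -0.727186 + 0.4·(-1.417301) = -1.294106
x=1.200000, w=-1.294106: f=-1.615886 → w ← -1.294106 + 0.4·(-1.615886) = -1.940461
w(1.6) ≈ -1.9405

-1.9405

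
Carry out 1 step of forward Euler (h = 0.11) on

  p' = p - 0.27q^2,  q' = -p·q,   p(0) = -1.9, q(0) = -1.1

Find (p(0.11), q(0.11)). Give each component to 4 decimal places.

Euler on (p,q): p_{n+1} = p_n + h·p', q_{n+1} = q_n + h·q'.
0.000000: (-1.900000, -1.100000); f=(-2.226700, -2.090000) → (-2.144937, -1.329900)
(p(0.11), q(0.11)) ≈ (-2.1449, -1.3299)

-2.1449, -1.3299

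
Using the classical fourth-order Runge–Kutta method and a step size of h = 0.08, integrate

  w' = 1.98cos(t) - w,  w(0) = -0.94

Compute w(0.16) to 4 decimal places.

RK4: k1 = f(t_n, w_n); k2 = f(t_n + h/2, w_n + (h/2)·k1); k3 = f(t_n + h/2, w_n + (h/2)·k2); k4 = f(t_n + h, w_n + h·k3); w_{n+1} = w_n + (h/6)·(k1 + 2k2 + 2k3 + k4).
t=0.000000, w=-0.940000:
  k1 = f(0.000000, -0.940000) = 2.920000
  k2 = f(0.040000, -0.823200) = 2.801616
  k3 = f(0.040000, -0.827935) = 2.806352
  k4 = f(0.080000, -0.715492) = 2.689159
  w ← -0.940000 + (0.08/6)·(k1 + 2k2 + 2k3 + k4) = -0.715665
t=0.080000, w=-0.715665:
  k1 = f(0.080000, -0.715665) = 2.689333
  k2 = f(0.120000, -0.608092) = 2.573853
  k3 = f(0.120000, -0.612711) = 2.578472
  k4 = f(0.160000, -0.509388) = 2.464098
  w ← -0.715665 + (0.08/6)·(k1 + 2k2 + 2k3 + k4) = -0.509558
w(0.16) ≈ -0.5096

-0.5096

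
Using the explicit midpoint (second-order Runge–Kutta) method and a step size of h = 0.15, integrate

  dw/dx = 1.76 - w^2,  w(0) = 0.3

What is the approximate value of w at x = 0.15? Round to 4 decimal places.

Midpoint: k1 = f(x_n, w_n); k2 = f(x_n + h/2, w_n + (h/2)·k1); w_{n+1} = w_n + h·k2.
x=0.000000, w=0.300000:
  k1 = f(0.000000, 0.300000) = 1.670000
  k2 = f(0.075000, 0.425250) = 1.579162
  w ← 0.300000 + 0.15·1.579162 = 0.536874
w(0.15) ≈ 0.5369

0.5369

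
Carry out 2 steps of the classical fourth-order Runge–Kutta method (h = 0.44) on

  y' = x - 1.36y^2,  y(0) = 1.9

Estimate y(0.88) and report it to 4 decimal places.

RK4: k1 = f(x_n, y_n); k2 = f(x_n + h/2, y_n + (h/2)·k1); k3 = f(x_n + h/2, y_n + (h/2)·k2); k4 = f(x_n + h, y_n + h·k3); y_{n+1} = y_n + (h/6)·(k1 + 2k2 + 2k3 + k4).
x=0.000000, y=1.900000:
  k1 = f(0.000000, 1.900000) = -4.909600
  k2 = f(0.220000, 0.819888) = -0.694214
  k3 = f(0.220000, 1.747273) = -3.932029
  k4 = f(0.440000, 0.169907) = 0.400739
  y ← 1.900000 + (0.44/6)·(k1 + 2k2 + 2k3 + k4) = 0.890835
x=0.440000, y=0.890835:
  k1 = f(0.440000, 0.890835) = -0.639277
  k2 = f(0.660000, 0.750194) = -0.105395
  k3 = f(0.660000, 0.867648) = -0.363825
  k4 = f(0.880000, 0.730752) = 0.153763
  y ← 0.890835 + (0.44/6)·(k1 + 2k2 + 2k3 + k4) = 0.786411
y(0.88) ≈ 0.7864

0.7864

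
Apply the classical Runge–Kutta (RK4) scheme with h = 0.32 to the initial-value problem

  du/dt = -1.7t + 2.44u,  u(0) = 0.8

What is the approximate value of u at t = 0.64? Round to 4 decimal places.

RK4: k1 = f(t_n, u_n); k2 = f(t_n + h/2, u_n + (h/2)·k1); k3 = f(t_n + h/2, u_n + (h/2)·k2); k4 = f(t_n + h, u_n + h·k3); u_{n+1} = u_n + (h/6)·(k1 + 2k2 + 2k3 + k4).
t=0.000000, u=0.800000:
  k1 = f(0.000000, 0.800000) = 1.952000
  k2 = f(0.160000, 1.112320) = 2.442061
  k3 = f(0.160000, 1.190730) = 2.633381
  k4 = f(0.320000, 1.642682) = 3.464144
  u ← 0.800000 + (0.32/6)·(k1 + 2k2 + 2k3 + k4) = 1.630241
t=0.320000, u=1.630241:
  k1 = f(0.320000, 1.630241) = 3.433789
  k2 = f(0.480000, 2.179648) = 4.502340
  k3 = f(0.480000, 2.350616) = 4.919503
  k4 = f(0.640000, 3.204482) = 6.730937
  u ← 1.630241 + (0.32/6)·(k1 + 2k2 + 2k3 + k4) = 3.177357
u(0.64) ≈ 3.1774

3.1774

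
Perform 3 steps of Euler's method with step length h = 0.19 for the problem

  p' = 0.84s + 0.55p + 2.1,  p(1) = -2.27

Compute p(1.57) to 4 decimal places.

Euler: p_{n+1} = p_n + h·f(s_n, p_n).
s=1.000000, p=-2.270000: f=1.691500 → p ← -2.270000 + 0.19·1.691500 = -1.948615
s=1.190000, p=-1.948615: f=2.027862 → p ← -1.948615 + 0.19·2.027862 = -1.563321
s=1.380000, p=-1.563321: f=2.399373 → p ← -1.563321 + 0.19·2.399373 = -1.107440
p(1.57) ≈ -1.1074

-1.1074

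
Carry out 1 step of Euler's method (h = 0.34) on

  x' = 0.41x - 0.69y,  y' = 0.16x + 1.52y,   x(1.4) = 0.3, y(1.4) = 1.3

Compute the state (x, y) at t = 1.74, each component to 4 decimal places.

Euler on (x,y): x_{n+1} = x_n + h·x', y_{n+1} = y_n + h·y'.
1.400000: (0.300000, 1.300000); f=(-0.774000, 2.024000) → (0.036840, 1.988160)
(x(1.74), y(1.74)) ≈ (0.0368, 1.9882)

0.0368, 1.9882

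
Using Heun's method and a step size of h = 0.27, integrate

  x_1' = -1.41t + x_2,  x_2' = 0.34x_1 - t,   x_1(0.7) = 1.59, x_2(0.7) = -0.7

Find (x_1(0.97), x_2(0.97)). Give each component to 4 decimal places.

Heun on (x_1,x_2): k1 = f(t_n, state_n); k2 = f(t_n + h, state_n + h·k1); state_{n+1} = state_n + (h/2)·(k1 + k2).
0.700000: (1.590000, -0.700000)
  k1 = (-1.687000, -0.159400)
  predictor → (1.134510, -0.743038)
  k2 = (-2.110738, -0.584267)
  → (1.077305, -0.800395)
(x_1(0.97), x_2(0.97)) ≈ (1.0773, -0.8004)

1.0773, -0.8004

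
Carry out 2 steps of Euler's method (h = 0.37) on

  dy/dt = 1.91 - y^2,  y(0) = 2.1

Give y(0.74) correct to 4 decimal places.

1.3709

Euler: y_{n+1} = y_n + h·f(t_n, y_n).
t=0.000000, y=2.100000: f=-2.500000 → y ← 2.100000 + 0.37·(-2.500000) = 1.175000
t=0.370000, y=1.175000: f=0.529375 → y ← 1.175000 + 0.37·0.529375 = 1.370869
y(0.74) ≈ 1.3709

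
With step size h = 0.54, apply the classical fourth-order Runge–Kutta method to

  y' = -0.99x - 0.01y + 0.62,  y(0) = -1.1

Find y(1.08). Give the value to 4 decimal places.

RK4: k1 = f(x_n, y_n); k2 = f(x_n + h/2, y_n + (h/2)·k1); k3 = f(x_n + h/2, y_n + (h/2)·k2); k4 = f(x_n + h, y_n + h·k3); y_{n+1} = y_n + (h/6)·(k1 + 2k2 + 2k3 + k4).
x=0.000000, y=-1.100000:
  k1 = f(0.000000, -1.100000) = 0.631000
  k2 = f(0.270000, -0.929630) = 0.361996
  k3 = f(0.270000, -1.002261) = 0.362723
  k4 = f(0.540000, -0.904130) = 0.094441
  y ← -1.100000 + (0.54/6)·(k1 + 2k2 + 2k3 + k4) = -0.904261
x=0.540000, y=-0.904261:
  k1 = f(0.540000, -0.904261) = 0.094443
  k2 = f(0.810000, -0.878761) = -0.173112
  k3 = f(0.810000, -0.951001) = -0.172390
  k4 = f(1.080000, -0.997351) = -0.439226
  y ← -0.904261 + (0.54/6)·(k1 + 2k2 + 2k3 + k4) = -0.997482
y(1.08) ≈ -0.9975

-0.9975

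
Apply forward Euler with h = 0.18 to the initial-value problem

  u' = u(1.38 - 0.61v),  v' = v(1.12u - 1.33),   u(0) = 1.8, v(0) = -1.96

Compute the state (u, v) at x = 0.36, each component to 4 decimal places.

Euler on (u,v): u_{n+1} = u_n + h·u', v_{n+1} = v_n + h·v'.
0.000000: (1.800000, -1.960000); f=(4.636080, -1.344560) → (2.634494, -2.202021)
0.180000: (2.634494, -2.202021); f=(7.174341, -3.568669) → (3.925876, -2.844381)
(u(0.36), v(0.36)) ≈ (3.9259, -2.8444)

3.9259, -2.8444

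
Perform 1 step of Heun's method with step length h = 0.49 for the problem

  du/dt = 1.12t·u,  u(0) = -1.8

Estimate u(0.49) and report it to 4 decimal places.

-2.0420

Heun: k1 = f(t_n, u_n); k2 = f(t_n + h, u_n + h·k1); u_{n+1} = u_n + (h/2)·(k1 + k2).
t=0.000000, u=-1.800000:
  k1 = f(0.000000, -1.800000) = 0.000000
  k2 = f(0.490000, -1.800000) = -0.987840
  u ← -1.800000 + (0.49/2)·(0.000000 + (-0.987840)) = -2.042021
u(0.49) ≈ -2.0420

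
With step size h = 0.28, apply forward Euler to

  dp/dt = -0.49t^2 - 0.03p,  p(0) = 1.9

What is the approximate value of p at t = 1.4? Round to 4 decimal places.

1.5006

Euler: p_{n+1} = p_n + h·f(t_n, p_n).
t=0.000000, p=1.900000: f=-0.057000 → p ← 1.900000 + 0.28·(-0.057000) = 1.884040
t=0.280000, p=1.884040: f=-0.094937 → p ← 1.884040 + 0.28·(-0.094937) = 1.857458
t=0.560000, p=1.857458: f=-0.209388 → p ← 1.857458 + 0.28·(-0.209388) = 1.798829
t=0.840000, p=1.798829: f=-0.399709 → p ← 1.798829 + 0.28·(-0.399709) = 1.686911
t=1.120000, p=1.686911: f=-0.665263 → p ← 1.686911 + 0.28·(-0.665263) = 1.500637
p(1.4) ≈ 1.5006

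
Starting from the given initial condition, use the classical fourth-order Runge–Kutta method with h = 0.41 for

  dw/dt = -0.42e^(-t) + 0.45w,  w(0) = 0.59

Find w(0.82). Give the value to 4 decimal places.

0.5619

RK4: k1 = f(t_n, w_n); k2 = f(t_n + h/2, w_n + (h/2)·k1); k3 = f(t_n + h/2, w_n + (h/2)·k2); k4 = f(t_n + h, w_n + h·k3); w_{n+1} = w_n + (h/6)·(k1 + 2k2 + 2k3 + k4).
t=0.000000, w=0.590000:
  k1 = f(0.000000, 0.590000) = -0.154500
  k2 = f(0.205000, 0.558327) = -0.090904
  k3 = f(0.205000, 0.571365) = -0.085038
  k4 = f(0.410000, 0.555134) = -0.028923
  w ← 0.590000 + (0.41/6)·(k1 + 2k2 + 2k3 + k4) = 0.553421
t=0.410000, w=0.553421:
  k1 = f(0.410000, 0.553421) = -0.029694
  k2 = f(0.615000, 0.547333) = 0.019231
  k3 = f(0.615000, 0.557363) = 0.023744
  k4 = f(0.820000, 0.563156) = 0.068439
  w ← 0.553421 + (0.41/6)·(k1 + 2k2 + 2k3 + k4) = 0.561942
w(0.82) ≈ 0.5619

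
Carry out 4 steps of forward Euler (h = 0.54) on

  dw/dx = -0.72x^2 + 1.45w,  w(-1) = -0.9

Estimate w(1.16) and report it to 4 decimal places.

Euler: w_{n+1} = w_n + h·f(x_n, w_n).
x=-1.000000, w=-0.900000: f=-2.025000 → w ← -0.900000 + 0.54·(-2.025000) = -1.993500
x=-0.460000, w=-1.993500: f=-3.042927 → w ← -1.993500 + 0.54·(-3.042927) = -3.636681
x=0.080000, w=-3.636681: f=-5.277795 → w ← -3.636681 + 0.54·(-5.277795) = -6.486690
x=0.620000, w=-6.486690: f=-9.682468 → w ← -6.486690 + 0.54·(-9.682468) = -11.715223
w(1.16) ≈ -11.7152

-11.7152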